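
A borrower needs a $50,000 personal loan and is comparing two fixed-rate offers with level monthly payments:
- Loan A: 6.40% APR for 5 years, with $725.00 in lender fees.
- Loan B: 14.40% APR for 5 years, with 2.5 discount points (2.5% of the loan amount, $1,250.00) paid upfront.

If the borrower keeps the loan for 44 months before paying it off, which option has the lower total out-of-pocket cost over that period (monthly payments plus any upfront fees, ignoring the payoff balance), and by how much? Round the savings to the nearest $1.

Loan A: monthly rate = 6.4%/12 = 0.0053333; payment = 50,000 × 0.0053333 / (1 − (1+0.0053333)^−60) = $975.97.
Loan B: monthly rate = 14.4%/12 = 0.0120000; payment = 50,000 × 0.0120000 / (1 − (1+0.0120000)^−60) = $1,173.81.
Over 44 months: Loan A costs 44 × $975.97 + $725.00 = $43,667.68; Loan B costs 44 × $1,173.81 + $1,250.00 = $52,897.64.
Loan A is cheaper by $52,897.64 − $43,667.68 = $9,229.96.

Loan A by $9,230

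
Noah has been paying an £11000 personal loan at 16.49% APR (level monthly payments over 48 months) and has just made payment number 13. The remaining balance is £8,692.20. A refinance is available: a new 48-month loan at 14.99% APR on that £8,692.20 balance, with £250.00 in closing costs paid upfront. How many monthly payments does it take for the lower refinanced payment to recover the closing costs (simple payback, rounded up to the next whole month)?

4 months

Current payment = 11,000 × 16.49%/12 / (1 − (1+0.0137417)^−48) = £314.51.
Refinanced payment = 8,692.20 × 0.0124917 / (1 − (1+0.0124917)^−48) = £241.87.
Monthly savings = £314.51 − £241.87 = £72.64.
Break-even = £250.00 / £72.64 = 3.44 → 4 months.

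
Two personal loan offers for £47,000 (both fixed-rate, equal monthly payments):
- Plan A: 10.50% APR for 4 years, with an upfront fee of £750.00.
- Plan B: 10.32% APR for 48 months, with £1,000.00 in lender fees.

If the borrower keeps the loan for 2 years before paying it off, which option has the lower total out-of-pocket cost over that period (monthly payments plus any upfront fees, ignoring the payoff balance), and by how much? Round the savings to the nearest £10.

Plan A by £150

Plan A: monthly rate = 10.5%/12 = 0.0087500; payment = 47,000 × 0.0087500 / (1 − (1+0.0087500)^−48) = £1,203.36.
Plan B: monthly rate = 10.32%/12 = 0.0086000; payment = 47,000 × 0.0086000 / (1 − (1+0.0086000)^−48) = £1,199.28.
Over 24 months: Plan A costs 24 × £1,203.36 + £750.00 = £29,630.64; Plan B costs 24 × £1,199.28 + £1,000.00 = £29,782.72.
Plan A is cheaper by £29,782.72 − £29,630.64 = £152.08.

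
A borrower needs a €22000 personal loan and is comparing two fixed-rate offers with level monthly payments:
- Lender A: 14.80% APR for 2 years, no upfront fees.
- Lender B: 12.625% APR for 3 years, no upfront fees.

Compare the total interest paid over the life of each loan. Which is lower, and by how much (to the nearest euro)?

Lender A: at 14.80% the monthly rate is 0.0123333, so the payment is 22,000 × 0.0123333 / (1 − 1.0123333^−24) = €1,064.62.
Total interest on Lender A = 24 × €1,064.62 − €22,000 = €3,550.88.
Lender B: monthly rate = 12.625%/12 = 0.0105208; payment = 22,000 × 0.0105208 / (1 − (1+0.0105208)^−36) = €737.30.
Total interest on Lender B = 36 × €737.30 − €22,000 = €4,542.80.
Lender A is lower by €991.92.

Lender A by €992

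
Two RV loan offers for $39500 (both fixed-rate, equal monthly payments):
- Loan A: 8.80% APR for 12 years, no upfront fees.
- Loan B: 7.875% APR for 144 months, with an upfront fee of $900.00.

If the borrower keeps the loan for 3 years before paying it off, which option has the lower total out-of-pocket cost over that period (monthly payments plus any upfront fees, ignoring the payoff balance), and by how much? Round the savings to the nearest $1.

Loan A by $172

Loan A: monthly rate = 8.8%/12 = 0.0073333; payment = 39,500 × 0.0073333 / (1 − (1+0.0073333)^−144) = $445.08.
Loan B: monthly rate = 7.875%/12 = 0.0065625; payment = 39,500 × 0.0065625 / (1 − (1+0.0065625)^−144) = $424.87.
Over 36 months: Loan A costs 36 × $445.08 = $16,022.88; Loan B costs 36 × $424.87 + $900.00 = $16,195.32.
Loan A is cheaper by $16,195.32 − $16,022.88 = $172.44.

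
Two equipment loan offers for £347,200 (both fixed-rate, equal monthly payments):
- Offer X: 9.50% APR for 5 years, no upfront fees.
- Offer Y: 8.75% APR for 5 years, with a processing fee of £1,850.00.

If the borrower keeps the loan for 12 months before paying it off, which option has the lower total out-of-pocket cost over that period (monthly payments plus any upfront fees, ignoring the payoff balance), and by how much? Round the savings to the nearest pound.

Offer X: monthly rate = 9.5%/12 = 0.0079167; payment = 347,200 × 0.0079167 / (1 − (1+0.0079167)^−60) = £7,291.85.
Offer Y: monthly rate = 8.75%/12 = 0.0072917; payment = 347,200 × 0.0072917 / (1 − (1+0.0072917)^−60) = £7,165.25.
Over 12 months: Offer X costs 12 × £7,291.85 = £87,502.20; Offer Y costs 12 × £7,165.25 + £1,850.00 = £87,833.00.
Offer X is cheaper by £87,833.00 − £87,502.20 = £330.80.

Offer X by £331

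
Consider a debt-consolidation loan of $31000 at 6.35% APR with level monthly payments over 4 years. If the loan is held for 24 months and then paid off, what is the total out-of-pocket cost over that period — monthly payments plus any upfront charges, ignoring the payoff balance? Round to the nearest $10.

$17,590

At 6.35% the monthly rate is 0.0052917, so the payment is 31,000 × 0.0052917 / (1 − 1.0052917^−48) = $733.02.
Total outlay = 24 × $733.02 = $17,592.48.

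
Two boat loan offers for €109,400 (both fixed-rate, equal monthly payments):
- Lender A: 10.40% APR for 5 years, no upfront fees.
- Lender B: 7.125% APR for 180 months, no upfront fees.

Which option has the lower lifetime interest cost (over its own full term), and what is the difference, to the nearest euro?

Lender A: monthly rate = 10.4%/12 = 0.0086667; payment = 109,400 × 0.0086667 / (1 − (1+0.0086667)^−60) = €2,346.02.
Total interest on Lender A = 60 × €2,346.02 − €109,400 = €31,361.20.
Lender B: monthly rate = 7.125%/12 = 0.0059375; payment = 109,400 × 0.0059375 / (1 − (1+0.0059375)^−180) = €990.98.
Total interest on Lender B = 180 × €990.98 − €109,400 = €68,976.40.
Lender A is lower by €37,615.20.

Lender A by €37,615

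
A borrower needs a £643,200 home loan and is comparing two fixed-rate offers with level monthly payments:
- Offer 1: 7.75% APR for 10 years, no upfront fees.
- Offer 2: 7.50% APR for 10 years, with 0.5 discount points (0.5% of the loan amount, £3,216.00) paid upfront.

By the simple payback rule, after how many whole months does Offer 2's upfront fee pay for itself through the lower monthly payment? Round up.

39 months

Offer 1: monthly rate = 7.75%/12 = 0.0064583; payment = 643,200 × 0.0064583 / (1 − (1+0.0064583)^−120) = £7,719.08.
Offer 2: at 7.50% the monthly rate is 0.0062500, so the payment is 643,200 × 0.0062500 / (1 − 1.0062500^−120) = £7,634.90.
Monthly savings = £7,719.08 − £7,634.90 = £84.18.
Break-even = £3,216.00 / £84.18 = 38.20 → 39 months.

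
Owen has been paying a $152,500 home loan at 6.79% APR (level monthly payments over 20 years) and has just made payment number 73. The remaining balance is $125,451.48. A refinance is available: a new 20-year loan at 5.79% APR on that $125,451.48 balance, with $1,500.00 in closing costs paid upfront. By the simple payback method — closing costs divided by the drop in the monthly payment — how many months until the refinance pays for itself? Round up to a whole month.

6 months

Current payment = 152,500 × 6.79%/12 / (1 − (1+0.0056583)^−240) = $1,163.18.
Refinanced payment = 125,451.48 × 0.0048250 / (1 − (1+0.0048250)^−240) = $883.64.
Monthly savings = $1,163.18 − $883.64 = $279.54.
Break-even = $1,500.00 / $279.54 = 5.37 → 6 months.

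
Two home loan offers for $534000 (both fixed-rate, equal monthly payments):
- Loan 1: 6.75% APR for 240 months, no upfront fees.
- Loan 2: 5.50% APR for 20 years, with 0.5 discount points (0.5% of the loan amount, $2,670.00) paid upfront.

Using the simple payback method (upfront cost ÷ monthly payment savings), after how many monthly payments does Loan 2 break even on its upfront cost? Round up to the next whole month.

7 months

Loan 1: monthly rate = 6.75%/12 = 0.0056250; payment = 534,000 × 0.0056250 / (1 − (1+0.0056250)^−240) = $4,060.34.
Loan 2: at 5.50% the monthly rate is 0.0045833, so the payment is 534,000 × 0.0045833 / (1 − 1.0045833^−240) = $3,673.32.
Monthly savings = $4,060.34 − $3,673.32 = $387.02.
Break-even = $2,670.00 / $387.02 = 6.90 → 7 months.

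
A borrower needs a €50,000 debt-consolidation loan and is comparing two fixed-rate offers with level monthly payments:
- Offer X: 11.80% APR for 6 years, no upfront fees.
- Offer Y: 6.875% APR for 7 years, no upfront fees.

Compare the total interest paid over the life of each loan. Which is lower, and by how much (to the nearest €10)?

Offer Y by €6,870

Offer X: at 11.80% the monthly rate is 0.0098333, so the payment is 50,000 × 0.0098333 / (1 − 1.0098333^−72) = €972.32.
Total interest on Offer X = 72 × €972.32 − €50,000 = €20,007.04.
Offer Y: monthly rate = 6.875%/12 = 0.0057292; payment = 50,000 × 0.0057292 / (1 − (1+0.0057292)^−84) = €751.58.
Total interest on Offer Y = 84 × €751.58 − €50,000 = €13,132.72.
Offer Y is lower by €6,874.32.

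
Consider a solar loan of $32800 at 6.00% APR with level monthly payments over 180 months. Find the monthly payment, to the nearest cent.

Monthly rate = 6%/12 = 0.0050000; payment = 32,800 × 0.0050000 / (1 − (1+0.0050000)^−180) = $276.79.

$276.79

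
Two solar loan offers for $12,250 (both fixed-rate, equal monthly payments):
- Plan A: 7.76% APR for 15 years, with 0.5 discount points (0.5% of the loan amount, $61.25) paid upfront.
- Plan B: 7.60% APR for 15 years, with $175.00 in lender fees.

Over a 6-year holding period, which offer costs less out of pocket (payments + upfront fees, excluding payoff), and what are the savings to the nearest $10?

Plan A: monthly rate = 7.76%/12 = 0.0064667; payment = 12,250 × 0.0064667 / (1 − (1+0.0064667)^−180) = $115.38.
Plan B: at 7.60% the monthly rate is 0.0063333, so the payment is 12,250 × 0.0063333 / (1 − 1.0063333^−180) = $114.26.
Over 72 months: Plan A costs 72 × $115.38 + $61.25 = $8,368.61; Plan B costs 72 × $114.26 + $175.00 = $8,401.72.
Plan A is cheaper by $8,401.72 − $8,368.61 = $33.11.

Plan A by $30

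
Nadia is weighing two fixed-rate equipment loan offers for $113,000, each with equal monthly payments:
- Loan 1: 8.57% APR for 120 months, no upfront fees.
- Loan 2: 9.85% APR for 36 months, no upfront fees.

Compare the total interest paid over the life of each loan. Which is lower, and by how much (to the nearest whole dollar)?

Loan 2 by $37,656

Loan 1: monthly rate = 8.57%/12 = 0.0071417; payment = 113,000 × 0.0071417 / (1 − (1+0.0071417)^−120) = $1,405.27.
Total interest on Loan 1 = 120 × $1,405.27 − $113,000 = $55,632.40.
Loan 2: at 9.85% the monthly rate is 0.0082083, so the payment is 113,000 × 0.0082083 / (1 − 1.0082083^−36) = $3,638.24.
Total interest on Loan 2 = 36 × $3,638.24 − $113,000 = $17,976.64.
Loan 2 is lower by $37,655.76.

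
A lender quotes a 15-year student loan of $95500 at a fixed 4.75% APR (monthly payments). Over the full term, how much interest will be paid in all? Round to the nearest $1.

At 4.75% the monthly rate is 0.0039583, so the payment is 95,500 × 0.0039583 / (1 − 1.0039583^−180) = $742.83.
Total paid = 180 × $742.83 = $133,709.40; interest = $133,709.40 − $95,500 = $38,209.40.

$38,209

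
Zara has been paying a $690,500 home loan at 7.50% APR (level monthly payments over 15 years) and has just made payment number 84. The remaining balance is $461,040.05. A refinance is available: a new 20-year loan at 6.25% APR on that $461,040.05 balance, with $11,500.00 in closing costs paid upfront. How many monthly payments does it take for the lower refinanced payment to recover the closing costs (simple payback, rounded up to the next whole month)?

4 months

Current payment = 690,500 × 7.5%/12 / (1 − (1+0.0062500)^−180) = $6,401.02.
Refinanced payment = 461,040.05 × 0.0052083 / (1 − (1+0.0052083)^−240) = $3,369.87.
Monthly savings = $6,401.02 − $3,369.87 = $3,031.15.
Break-even = $11,500.00 / $3,031.15 = 3.79 → 4 months.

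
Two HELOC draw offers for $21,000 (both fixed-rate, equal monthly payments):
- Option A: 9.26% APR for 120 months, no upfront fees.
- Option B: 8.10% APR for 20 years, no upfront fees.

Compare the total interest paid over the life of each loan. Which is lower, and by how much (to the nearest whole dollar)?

Option A by $10,193

Option A: at 9.26% the monthly rate is 0.0077167, so the payment is 21,000 × 0.0077167 / (1 − 1.0077167^−120) = $268.98.
Total interest on Option A = 120 × $268.98 − $21,000 = $11,277.60.
Option B: monthly rate = 8.1%/12 = 0.0067500; payment = 21,000 × 0.0067500 / (1 − (1+0.0067500)^−240) = $176.96.
Total interest on Option B = 240 × $176.96 − $21,000 = $21,470.40.
Option A is lower by $10,192.80.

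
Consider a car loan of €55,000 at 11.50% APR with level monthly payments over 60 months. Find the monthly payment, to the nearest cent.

At 11.50% the monthly rate is 0.0095833, so the payment is 55,000 × 0.0095833 / (1 − 1.0095833^−60) = €1,209.59.

€1,209.59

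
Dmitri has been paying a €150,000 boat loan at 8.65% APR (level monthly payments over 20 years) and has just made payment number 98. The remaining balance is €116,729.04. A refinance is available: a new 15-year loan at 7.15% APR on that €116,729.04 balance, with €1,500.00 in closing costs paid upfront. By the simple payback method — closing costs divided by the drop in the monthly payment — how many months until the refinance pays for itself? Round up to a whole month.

Current payment = 150,000 × 8.65%/12 / (1 − (1+0.0072083)^−240) = €1,316.01.
Refinanced payment = 116,729.04 × 0.0059583 / (1 − (1+0.0059583)^−180) = €1,059.01.
Monthly savings = €1,316.01 − €1,059.01 = €257.00.
Break-even = €1,500.00 / €257.00 = 5.84 → 6 months.

6 months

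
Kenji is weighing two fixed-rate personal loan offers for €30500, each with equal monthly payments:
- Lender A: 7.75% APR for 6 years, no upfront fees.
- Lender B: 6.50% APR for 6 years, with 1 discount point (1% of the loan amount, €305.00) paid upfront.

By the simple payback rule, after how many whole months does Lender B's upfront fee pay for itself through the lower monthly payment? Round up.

17 months

Lender A: at 7.75% the monthly rate is 0.0064583, so the payment is 30,500 × 0.0064583 / (1 − 1.0064583^−72) = €531.05.
Lender B: monthly rate = 6.5%/12 = 0.0054167; payment = 30,500 × 0.0054167 / (1 − (1+0.0054167)^−72) = €512.70.
Monthly savings = €531.05 − €512.70 = €18.35.
Break-even = €305.00 / €18.35 = 16.62 → 17 months.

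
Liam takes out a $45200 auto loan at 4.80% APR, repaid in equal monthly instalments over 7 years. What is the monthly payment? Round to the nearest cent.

$634.61

At 4.80% the monthly rate is 0.0040000, so the payment is 45,200 × 0.0040000 / (1 − 1.0040000^−84) = $634.61.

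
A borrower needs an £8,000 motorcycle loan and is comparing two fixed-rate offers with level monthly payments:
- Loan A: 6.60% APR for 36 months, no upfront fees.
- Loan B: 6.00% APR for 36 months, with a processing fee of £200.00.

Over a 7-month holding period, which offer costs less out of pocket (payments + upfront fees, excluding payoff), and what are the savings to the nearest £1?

Loan A by £185

Loan A: monthly rate = 6.6%/12 = 0.0055000; payment = 8,000 × 0.0055000 / (1 − (1+0.0055000)^−36) = £245.56.
Loan B: monthly rate = 6%/12 = 0.0050000; payment = 8,000 × 0.0050000 / (1 − (1+0.0050000)^−36) = £243.38.
Over 7 months: Loan A costs 7 × £245.56 = £1,718.92; Loan B costs 7 × £243.38 + £200.00 = £1,903.66.
Loan A is cheaper by £1,903.66 − £1,718.92 = £184.74.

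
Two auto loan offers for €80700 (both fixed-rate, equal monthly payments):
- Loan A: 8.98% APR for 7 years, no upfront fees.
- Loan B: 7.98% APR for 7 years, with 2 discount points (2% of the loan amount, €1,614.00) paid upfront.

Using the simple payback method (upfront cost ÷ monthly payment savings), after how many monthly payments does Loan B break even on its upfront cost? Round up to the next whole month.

40 months

Loan A: monthly rate = 8.98%/12 = 0.0074833; payment = 80,700 × 0.0074833 / (1 − (1+0.0074833)^−84) = €1,297.57.
Loan B: monthly rate = 7.98%/12 = 0.0066500; payment = 80,700 × 0.0066500 / (1 − (1+0.0066500)^−84) = €1,257.00.
Monthly savings = €1,297.57 − €1,257.00 = €40.57.
Break-even = €1,614.00 / €40.57 = 39.78 → 40 months.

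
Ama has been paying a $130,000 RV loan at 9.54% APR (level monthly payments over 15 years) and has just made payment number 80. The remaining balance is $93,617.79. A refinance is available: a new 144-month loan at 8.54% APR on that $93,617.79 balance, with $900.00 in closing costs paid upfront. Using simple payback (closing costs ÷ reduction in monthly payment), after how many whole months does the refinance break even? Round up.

Current payment = 130,000 × 9.54%/12 / (1 − (1+0.0079500)^−180) = $1,360.63.
Refinanced payment = 93,617.79 × 0.0071167 / (1 − (1+0.0071167)^−144) = $1,041.29.
Monthly savings = $1,360.63 − $1,041.29 = $319.34.
Break-even = $900.00 / $319.34 = 2.82 → 3 months.

3 months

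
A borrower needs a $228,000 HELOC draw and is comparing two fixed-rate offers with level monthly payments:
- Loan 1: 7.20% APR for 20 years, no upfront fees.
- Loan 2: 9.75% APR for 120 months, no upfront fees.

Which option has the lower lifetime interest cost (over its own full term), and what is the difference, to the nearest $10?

Loan 1: monthly rate = 7.2%/12 = 0.0060000; payment = 228,000 × 0.0060000 / (1 − (1+0.0060000)^−240) = $1,795.16.
Total interest on Loan 1 = 240 × $1,795.16 − $228,000 = $202,838.40.
Loan 2: monthly rate = 9.75%/12 = 0.0081250; payment = 228,000 × 0.0081250 / (1 − (1+0.0081250)^−120) = $2,981.56.
Total interest on Loan 2 = 120 × $2,981.56 − $228,000 = $129,787.20.
Loan 2 is lower by $73,051.20.

Loan 2 by $73,050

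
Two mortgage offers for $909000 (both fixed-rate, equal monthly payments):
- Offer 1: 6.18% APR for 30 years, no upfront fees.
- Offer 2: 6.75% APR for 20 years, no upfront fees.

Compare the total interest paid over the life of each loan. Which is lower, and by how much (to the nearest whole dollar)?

Offer 1: at 6.18% the monthly rate is 0.0051500, so the payment is 909,000 × 0.0051500 / (1 − 1.0051500^−360) = $5,555.55.
Total interest on Offer 1 = 360 × $5,555.55 − $909,000 = $1,090,998.00.
Offer 2: at 6.75% the monthly rate is 0.0056250, so the payment is 909,000 × 0.0056250 / (1 − 1.0056250^−240) = $6,911.71.
Total interest on Offer 2 = 240 × $6,911.71 − $909,000 = $749,810.40.
Offer 2 is lower by $341,187.60.

Offer 2 by $341,188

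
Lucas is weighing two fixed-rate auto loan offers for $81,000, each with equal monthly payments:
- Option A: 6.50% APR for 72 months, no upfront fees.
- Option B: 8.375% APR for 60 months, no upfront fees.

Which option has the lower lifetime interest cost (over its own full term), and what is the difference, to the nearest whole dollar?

Option A: at 6.50% the monthly rate is 0.0054167, so the payment is 81,000 × 0.0054167 / (1 − 1.0054167^−72) = $1,361.60.
Total interest on Option A = 72 × $1,361.60 − $81,000 = $17,035.20.
Option B: at 8.375% the monthly rate is 0.0069792, so the payment is 81,000 × 0.0069792 / (1 − 1.0069792^−60) = $1,656.96.
Total interest on Option B = 60 × $1,656.96 − $81,000 = $18,417.60.
Option A is lower by $1,382.40.

Option A by $1,382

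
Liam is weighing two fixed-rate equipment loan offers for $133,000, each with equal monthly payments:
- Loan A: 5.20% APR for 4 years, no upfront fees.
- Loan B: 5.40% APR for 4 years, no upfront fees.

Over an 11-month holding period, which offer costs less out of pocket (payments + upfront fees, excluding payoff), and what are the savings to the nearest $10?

Loan A: at 5.20% the monthly rate is 0.0043333, so the payment is 133,000 × 0.0043333 / (1 − 1.0043333^−48) = $3,074.96.
Loan B: at 5.40% the monthly rate is 0.0045000, so the payment is 133,000 × 0.0045000 / (1 − 1.0045000^−48) = $3,087.05.
Over 11 months: Loan A costs 11 × $3,074.96 = $33,824.56; Loan B costs 11 × $3,087.05 = $33,957.55.
Loan A is cheaper by $33,957.55 − $33,824.56 = $132.99.

Loan A by $130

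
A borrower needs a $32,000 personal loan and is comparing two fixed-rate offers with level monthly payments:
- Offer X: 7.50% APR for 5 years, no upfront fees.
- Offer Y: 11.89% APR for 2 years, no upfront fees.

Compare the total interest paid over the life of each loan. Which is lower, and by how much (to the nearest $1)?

Offer X: monthly rate = 7.5%/12 = 0.0062500; payment = 32,000 × 0.0062500 / (1 − (1+0.0062500)^−60) = $641.21.
Total interest on Offer X = 60 × $641.21 − $32,000 = $6,472.60.
Offer Y: monthly rate = 11.89%/12 = 0.0099083; payment = 32,000 × 0.0099083 / (1 − (1+0.0099083)^−24) = $1,504.71.
Total interest on Offer Y = 24 × $1,504.71 − $32,000 = $4,113.04.
Offer Y is lower by $2,359.56.

Offer Y by $2,360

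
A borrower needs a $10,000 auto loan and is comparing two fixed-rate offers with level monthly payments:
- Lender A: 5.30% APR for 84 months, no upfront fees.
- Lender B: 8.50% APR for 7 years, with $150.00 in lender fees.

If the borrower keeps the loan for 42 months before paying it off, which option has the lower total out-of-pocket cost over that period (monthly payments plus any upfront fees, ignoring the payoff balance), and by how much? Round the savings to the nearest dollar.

Lender A: at 5.30% the monthly rate is 0.0044167, so the payment is 10,000 × 0.0044167 / (1 − 1.0044167^−84) = $142.75.
Lender B: monthly rate = 8.5%/12 = 0.0070833; payment = 10,000 × 0.0070833 / (1 − (1+0.0070833)^−84) = $158.36.
Over 42 months: Lender A costs 42 × $142.75 = $5,995.50; Lender B costs 42 × $158.36 + $150.00 = $6,801.12.
Lender A is cheaper by $6,801.12 − $5,995.50 = $805.62.

Lender A by $806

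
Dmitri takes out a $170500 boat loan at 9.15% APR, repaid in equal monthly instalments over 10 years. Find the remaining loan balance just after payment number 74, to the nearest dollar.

$84,069

With monthly rate i = 9.15%/12 = 0.0076250, the balance after k of n payments is P · [(1+i)^n − (1+i)^k] / [(1+i)^n − 1].
(1+0.0076250)^120 = 2.48812445 and (1+0.0076250)^74 = 1.75436974, so the balance is 170,500 × (2.48812445 − 1.75436974) / (2.48812445 − 1) = $84,069.03.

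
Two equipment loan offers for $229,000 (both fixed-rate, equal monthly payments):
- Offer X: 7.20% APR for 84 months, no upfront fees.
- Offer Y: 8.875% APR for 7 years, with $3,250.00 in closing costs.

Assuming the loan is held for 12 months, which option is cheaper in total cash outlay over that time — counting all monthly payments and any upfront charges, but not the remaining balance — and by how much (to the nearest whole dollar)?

Offer X: at 7.20% the monthly rate is 0.0060000, so the payment is 229,000 × 0.0060000 / (1 − 1.0060000^−84) = $3,478.66.
Offer Y: at 8.875% the monthly rate is 0.0073958, so the payment is 229,000 × 0.0073958 / (1 − 1.0073958^−84) = $3,669.89.
Over 12 months: Offer X costs 12 × $3,478.66 = $41,743.92; Offer Y costs 12 × $3,669.89 + $3,250.00 = $47,288.68.
Offer X is cheaper by $47,288.68 − $41,743.92 = $5,544.76.

Offer X by $5,545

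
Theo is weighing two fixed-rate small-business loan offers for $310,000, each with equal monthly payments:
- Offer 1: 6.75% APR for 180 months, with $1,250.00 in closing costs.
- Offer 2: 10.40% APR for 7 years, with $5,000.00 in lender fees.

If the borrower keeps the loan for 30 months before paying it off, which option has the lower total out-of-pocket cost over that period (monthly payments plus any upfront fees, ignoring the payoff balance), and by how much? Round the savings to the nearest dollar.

Offer 1 by $77,773

Offer 1: at 6.75% the monthly rate is 0.0056250, so the payment is 310,000 × 0.0056250 / (1 − 1.0056250^−180) = $2,743.22.
Offer 2: monthly rate = 10.4%/12 = 0.0086667; payment = 310,000 × 0.0086667 / (1 − (1+0.0086667)^−84) = $5,210.66.
Over 30 months: Offer 1 costs 30 × $2,743.22 + $1,250.00 = $83,546.60; Offer 2 costs 30 × $5,210.66 + $5,000.00 = $161,319.80.
Offer 1 is cheaper by $161,319.80 − $83,546.60 = $77,773.20.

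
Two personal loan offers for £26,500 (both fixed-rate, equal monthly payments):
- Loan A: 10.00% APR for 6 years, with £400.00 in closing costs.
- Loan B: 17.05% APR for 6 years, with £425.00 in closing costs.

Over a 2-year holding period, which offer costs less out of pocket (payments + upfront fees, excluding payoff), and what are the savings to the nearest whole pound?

Loan A: monthly rate = 10%/12 = 0.0083333; payment = 26,500 × 0.0083333 / (1 − (1+0.0083333)^−72) = £490.93.
Loan B: at 17.05% the monthly rate is 0.0142083, so the payment is 26,500 × 0.0142083 / (1 − 1.0142083^−72) = £590.26.
Over 24 months: Loan A costs 24 × £490.93 + £400.00 = £12,182.32; Loan B costs 24 × £590.26 + £425.00 = £14,591.24.
Loan A is cheaper by £14,591.24 − £12,182.32 = £2,408.92.

Loan A by £2,409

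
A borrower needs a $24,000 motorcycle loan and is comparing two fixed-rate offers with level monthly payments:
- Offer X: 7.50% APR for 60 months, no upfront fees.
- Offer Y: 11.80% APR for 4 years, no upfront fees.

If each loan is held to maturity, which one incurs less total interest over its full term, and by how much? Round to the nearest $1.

Offer X by $1,369

Offer X: at 7.50% the monthly rate is 0.0062500, so the payment is 24,000 × 0.0062500 / (1 − 1.0062500^−60) = $480.91.
Total interest on Offer X = 60 × $480.91 − $24,000 = $4,854.60.
Offer Y: at 11.80% the monthly rate is 0.0098333, so the payment is 24,000 × 0.0098333 / (1 − 1.0098333^−48) = $629.66.
Total interest on Offer Y = 48 × $629.66 − $24,000 = $6,223.68.
Offer X is lower by $1,369.08.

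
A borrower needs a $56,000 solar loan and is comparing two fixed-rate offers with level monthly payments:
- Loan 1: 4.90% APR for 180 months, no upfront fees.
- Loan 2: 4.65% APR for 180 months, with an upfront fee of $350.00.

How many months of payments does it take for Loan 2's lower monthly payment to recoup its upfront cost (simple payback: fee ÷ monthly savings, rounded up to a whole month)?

49 months

Loan 1: at 4.90% the monthly rate is 0.0040833, so the payment is 56,000 × 0.0040833 / (1 − 1.0040833^−180) = $439.93.
Loan 2: at 4.65% the monthly rate is 0.0038750, so the payment is 56,000 × 0.0038750 / (1 − 1.0038750^−180) = $432.70.
Monthly savings = $439.93 − $432.70 = $7.23.
Break-even = $350.00 / $7.23 = 48.41 → 49 months.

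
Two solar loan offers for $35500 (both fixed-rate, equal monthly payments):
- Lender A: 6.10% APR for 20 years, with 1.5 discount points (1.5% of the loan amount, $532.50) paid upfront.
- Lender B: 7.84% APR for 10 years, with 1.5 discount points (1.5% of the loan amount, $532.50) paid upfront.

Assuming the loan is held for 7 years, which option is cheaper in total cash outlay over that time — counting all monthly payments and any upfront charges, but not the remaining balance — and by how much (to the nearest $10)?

Lender A: at 6.10% the monthly rate is 0.0050833, so the payment is 35,500 × 0.0050833 / (1 − 1.0050833^−240) = $256.39.
Lender B: monthly rate = 7.84%/12 = 0.0065333; payment = 35,500 × 0.0065333 / (1 − (1+0.0065333)^−120) = $427.72.
Over 84 months: Lender A costs 84 × $256.39 + $532.50 = $22,069.26; Lender B costs 84 × $427.72 + $532.50 = $36,460.98.
Lender A is cheaper by $36,460.98 − $22,069.26 = $14,391.72.

Lender A by $14,390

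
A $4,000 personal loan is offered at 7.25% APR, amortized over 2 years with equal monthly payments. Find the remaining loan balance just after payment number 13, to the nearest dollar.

$1,905

With monthly rate i = 7.25%/12 = 0.0060417, the balance after k of n payments is P · [(1+i)^n − (1+i)^k] / [(1+i)^n − 1].
(1+0.0060417)^24 = 1.15553534 and (1+0.0060417)^13 = 1.08145284, so the balance is 4,000 × (1.15553534 − 1.08145284) / (1.15553534 − 1) = $1,905.23.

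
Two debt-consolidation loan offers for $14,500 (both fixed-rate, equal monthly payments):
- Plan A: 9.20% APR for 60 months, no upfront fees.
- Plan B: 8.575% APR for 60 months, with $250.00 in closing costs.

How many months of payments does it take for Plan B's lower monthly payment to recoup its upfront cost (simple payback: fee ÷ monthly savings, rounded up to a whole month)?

Plan A: at 9.20% the monthly rate is 0.0076667, so the payment is 14,500 × 0.0076667 / (1 − 1.0076667^−60) = $302.41.
Plan B: monthly rate = 8.575%/12 = 0.0071458; payment = 14,500 × 0.0071458 / (1 − (1+0.0071458)^−60) = $298.01.
Monthly savings = $302.41 − $298.01 = $4.40.
Break-even = $250.00 / $4.40 = 56.82 → 57 months.

57 months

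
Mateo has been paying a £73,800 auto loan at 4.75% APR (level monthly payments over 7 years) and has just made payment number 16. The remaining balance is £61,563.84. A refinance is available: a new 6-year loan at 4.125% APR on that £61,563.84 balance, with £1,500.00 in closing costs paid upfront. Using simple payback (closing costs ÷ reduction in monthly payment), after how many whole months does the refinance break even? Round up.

Current payment = 73,800 × 4.75%/12 / (1 − (1+0.0039583)^−84) = £1,034.44.
Refinanced payment = 61,563.84 × 0.0034375 / (1 − (1+0.0034375)^−72) = £966.69.
Monthly savings = £1,034.44 − £966.69 = £67.75.
Break-even = £1,500.00 / £67.75 = 22.14 → 23 months.

23 months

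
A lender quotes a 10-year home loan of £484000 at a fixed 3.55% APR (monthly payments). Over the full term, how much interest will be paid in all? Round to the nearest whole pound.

£91,690

At 3.55% the monthly rate is 0.0029583, so the payment is 484,000 × 0.0029583 / (1 − 1.0029583^−120) = £4,797.42.
Total paid = 120 × £4,797.42 = £575,690.40; interest = £575,690.40 − £484,000 = £91,690.40.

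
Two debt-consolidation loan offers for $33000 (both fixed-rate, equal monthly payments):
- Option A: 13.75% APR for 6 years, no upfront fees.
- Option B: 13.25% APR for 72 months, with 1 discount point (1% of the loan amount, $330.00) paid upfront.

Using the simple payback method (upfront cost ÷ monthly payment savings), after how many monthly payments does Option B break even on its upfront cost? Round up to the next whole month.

Option A: at 13.75% the monthly rate is 0.0114583, so the payment is 33,000 × 0.0114583 / (1 − 1.0114583^−72) = $675.58.
Option B: at 13.25% the monthly rate is 0.0110417, so the payment is 33,000 × 0.0110417 / (1 − 1.0110417^−72) = $666.81.
Monthly savings = $675.58 − $666.81 = $8.77.
Break-even = $330.00 / $8.77 = 37.63 → 38 months.

38 months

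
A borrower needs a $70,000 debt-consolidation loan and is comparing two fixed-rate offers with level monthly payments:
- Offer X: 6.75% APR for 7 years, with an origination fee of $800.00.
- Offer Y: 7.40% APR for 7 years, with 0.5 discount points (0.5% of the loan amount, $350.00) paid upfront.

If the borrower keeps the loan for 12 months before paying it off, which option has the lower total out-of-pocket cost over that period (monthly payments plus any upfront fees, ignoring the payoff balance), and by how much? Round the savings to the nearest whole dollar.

Offer Y by $183

Offer X: at 6.75% the monthly rate is 0.0056250, so the payment is 70,000 × 0.0056250 / (1 − 1.0056250^−84) = $1,047.95.
Offer Y: monthly rate = 7.4%/12 = 0.0061667; payment = 70,000 × 0.0061667 / (1 − (1+0.0061667)^−84) = $1,070.23.
Over 12 months: Offer X costs 12 × $1,047.95 + $800.00 = $13,375.40; Offer Y costs 12 × $1,070.23 + $350.00 = $13,192.76.
Offer Y is cheaper by $13,375.40 − $13,192.76 = $182.64.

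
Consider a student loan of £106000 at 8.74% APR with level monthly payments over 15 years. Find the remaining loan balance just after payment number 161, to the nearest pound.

£18,724

With monthly rate i = 8.74%/12 = 0.0072833, the balance after k of n payments is P · [(1+i)^n − (1+i)^k] / [(1+i)^n − 1].
(1+0.0072833)^180 = 3.69229727 and (1+0.0072833)^161 = 3.21673545, so the balance is 106,000 × (3.69229727 − 3.21673545) / (3.69229727 − 1) = £18,723.62.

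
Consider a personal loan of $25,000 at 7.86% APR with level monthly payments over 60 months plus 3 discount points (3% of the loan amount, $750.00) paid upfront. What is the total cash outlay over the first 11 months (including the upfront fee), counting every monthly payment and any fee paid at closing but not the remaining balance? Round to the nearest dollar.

$6,308

Monthly rate = 7.86%/12 = 0.0065500; payment = 25,000 × 0.0065500 / (1 − (1+0.0065500)^−60) = $505.24.
Total outlay = 11 × $505.24 + $750.00 = $6,307.64.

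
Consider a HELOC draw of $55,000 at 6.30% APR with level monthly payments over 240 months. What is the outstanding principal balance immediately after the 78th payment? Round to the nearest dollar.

$43,963

With monthly rate i = 6.3%/12 = 0.0052500, the balance after k of n payments is P · [(1+i)^n − (1+i)^k] / [(1+i)^n − 1].
(1+0.0052500)^240 = 3.51382093 and (1+0.0052500)^78 = 1.50445215, so the balance is 55,000 × (3.51382093 − 1.50445215) / (3.51382093 − 1) = $43,963.07.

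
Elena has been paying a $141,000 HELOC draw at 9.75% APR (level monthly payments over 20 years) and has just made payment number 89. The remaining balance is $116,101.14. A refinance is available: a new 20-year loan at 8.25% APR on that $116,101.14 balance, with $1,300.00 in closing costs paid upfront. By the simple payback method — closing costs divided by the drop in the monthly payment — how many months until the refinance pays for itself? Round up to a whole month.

4 months

Current payment = 141,000 × 9.75%/12 / (1 − (1+0.0081250)^−240) = $1,337.41.
Refinanced payment = 116,101.14 × 0.0068750 / (1 − (1+0.0068750)^−240) = $989.26.
Monthly savings = $1,337.41 − $989.26 = $348.15.
Break-even = $1,300.00 / $348.15 = 3.73 → 4 months.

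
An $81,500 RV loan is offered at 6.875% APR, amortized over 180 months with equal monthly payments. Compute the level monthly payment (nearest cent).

At 6.875% the monthly rate is 0.0057292, so the payment is 81,500 × 0.0057292 / (1 − 1.0057292^−180) = $726.86.

$726.86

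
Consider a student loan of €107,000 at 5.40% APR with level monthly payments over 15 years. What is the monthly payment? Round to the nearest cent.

€868.61

At 5.40% the monthly rate is 0.0045000, so the payment is 107,000 × 0.0045000 / (1 − 1.0045000^−180) = €868.61.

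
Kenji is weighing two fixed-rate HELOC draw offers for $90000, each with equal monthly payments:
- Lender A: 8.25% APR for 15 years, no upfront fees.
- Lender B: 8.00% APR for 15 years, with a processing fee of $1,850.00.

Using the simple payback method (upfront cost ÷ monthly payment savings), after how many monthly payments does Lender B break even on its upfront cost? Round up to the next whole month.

142 months

Lender A: at 8.25% the monthly rate is 0.0068750, so the payment is 90,000 × 0.0068750 / (1 − 1.0068750^−180) = $873.13.
Lender B: at 8.00% the monthly rate is 0.0066667, so the payment is 90,000 × 0.0066667 / (1 − 1.0066667^−180) = $860.09.
Monthly savings = $873.13 − $860.09 = $13.04.
Break-even = $1,850.00 / $13.04 = 141.87 → 142 months.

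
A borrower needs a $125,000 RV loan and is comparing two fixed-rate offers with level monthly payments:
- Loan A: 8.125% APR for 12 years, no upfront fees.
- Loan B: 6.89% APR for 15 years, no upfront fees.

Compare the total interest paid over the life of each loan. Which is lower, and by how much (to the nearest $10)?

Loan A: at 8.125% the monthly rate is 0.0067708, so the payment is 125,000 × 0.0067708 / (1 − 1.0067708^−144) = $1,361.65.
Total interest on Loan A = 144 × $1,361.65 − $125,000 = $71,077.60.
Loan B: monthly rate = 6.89%/12 = 0.0057417; payment = 125,000 × 0.0057417 / (1 − (1+0.0057417)^−180) = $1,115.86.
Total interest on Loan B = 180 × $1,115.86 − $125,000 = $75,854.80.
Loan A is lower by $4,777.20.

Loan A by $4,780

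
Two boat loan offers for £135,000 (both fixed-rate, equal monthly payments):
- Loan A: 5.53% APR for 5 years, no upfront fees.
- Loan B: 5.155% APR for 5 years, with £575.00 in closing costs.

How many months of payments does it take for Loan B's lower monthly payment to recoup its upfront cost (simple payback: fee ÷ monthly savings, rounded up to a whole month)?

25 months

Loan A: monthly rate = 5.53%/12 = 0.0046083; payment = 135,000 × 0.0046083 / (1 − (1+0.0046083)^−60) = £2,580.53.
Loan B: monthly rate = 5.155%/12 = 0.0042958; payment = 135,000 × 0.0042958 / (1 − (1+0.0042958)^−60) = £2,557.21.
Monthly savings = £2,580.53 − £2,557.21 = £23.32.
Break-even = £575.00 / £23.32 = 24.66 → 25 months.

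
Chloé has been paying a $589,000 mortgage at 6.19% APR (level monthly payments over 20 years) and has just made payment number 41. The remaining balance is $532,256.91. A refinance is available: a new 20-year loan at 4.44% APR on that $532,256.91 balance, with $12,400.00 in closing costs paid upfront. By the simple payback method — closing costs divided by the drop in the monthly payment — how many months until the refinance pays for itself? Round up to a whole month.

Current payment = 589,000 × 6.19%/12 / (1 − (1+0.0051583)^−240) = $4,284.59.
Refinanced payment = 532,256.91 × 0.0037000 / (1 − (1+0.0037000)^−240) = $3,350.11.
Monthly savings = $4,284.59 − $3,350.11 = $934.48.
Break-even = $12,400.00 / $934.48 = 13.27 → 14 months.

14 months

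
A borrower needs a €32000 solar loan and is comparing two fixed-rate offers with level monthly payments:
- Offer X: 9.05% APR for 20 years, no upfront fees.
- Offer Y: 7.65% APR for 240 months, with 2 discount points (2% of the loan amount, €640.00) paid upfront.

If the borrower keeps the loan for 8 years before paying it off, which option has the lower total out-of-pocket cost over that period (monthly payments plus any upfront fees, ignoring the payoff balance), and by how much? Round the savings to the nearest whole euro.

Offer Y by €2,068

Offer X: at 9.05% the monthly rate is 0.0075417, so the payment is 32,000 × 0.0075417 / (1 − 1.0075417^−240) = €288.94.
Offer Y: monthly rate = 7.65%/12 = 0.0063750; payment = 32,000 × 0.0063750 / (1 − (1+0.0063750)^−240) = €260.73.
Over 96 months: Offer X costs 96 × €288.94 = €27,738.24; Offer Y costs 96 × €260.73 + €640.00 = €25,670.08.
Offer Y is cheaper by €27,738.24 − €25,670.08 = €2,068.16.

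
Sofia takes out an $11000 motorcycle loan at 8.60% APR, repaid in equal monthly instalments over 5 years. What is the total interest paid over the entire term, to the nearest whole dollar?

$2,573

At 8.60% the monthly rate is 0.0071667, so the payment is 11,000 × 0.0071667 / (1 − 1.0071667^−60) = $226.21.
Total paid = 60 × $226.21 = $13,572.60; interest = $13,572.60 − $11,000 = $2,572.60.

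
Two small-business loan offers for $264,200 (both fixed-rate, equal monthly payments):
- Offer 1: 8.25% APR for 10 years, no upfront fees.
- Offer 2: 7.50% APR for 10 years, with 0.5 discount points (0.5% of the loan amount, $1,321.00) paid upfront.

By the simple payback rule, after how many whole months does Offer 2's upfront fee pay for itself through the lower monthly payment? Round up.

13 months

Offer 1: at 8.25% the monthly rate is 0.0068750, so the payment is 264,200 × 0.0068750 / (1 − 1.0068750^−120) = $3,240.48.
Offer 2: monthly rate = 7.5%/12 = 0.0062500; payment = 264,200 × 0.0062500 / (1 − (1+0.0062500)^−120) = $3,136.10.
Monthly savings = $3,240.48 − $3,136.10 = $104.38.
Break-even = $1,321.00 / $104.38 = 12.66 → 13 months.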